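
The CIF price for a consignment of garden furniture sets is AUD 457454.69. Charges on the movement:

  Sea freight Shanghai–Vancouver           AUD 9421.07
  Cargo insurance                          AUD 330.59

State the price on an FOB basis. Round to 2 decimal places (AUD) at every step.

From CIF to FOB, the seller no longer bears: freight, insurance.
FOB price = 457454.69 − 9421.07 − 330.59 = 447703.03

FOB price: AUD 447703.03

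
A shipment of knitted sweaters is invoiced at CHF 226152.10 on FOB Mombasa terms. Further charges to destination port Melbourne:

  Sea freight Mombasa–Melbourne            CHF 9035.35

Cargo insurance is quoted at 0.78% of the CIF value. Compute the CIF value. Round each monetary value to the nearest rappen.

CIF value: CHF 237036.33

Let C be the CIF value. C = FOB price + freight + 0.78% × C
C − 0.78% × C = 226152.10 + 9035.35
0.9922 × C = 235187.45
C = 235187.45 / 0.9922 = 237036.33
Insurance premium = 0.78% × 237036.33 = 1848.88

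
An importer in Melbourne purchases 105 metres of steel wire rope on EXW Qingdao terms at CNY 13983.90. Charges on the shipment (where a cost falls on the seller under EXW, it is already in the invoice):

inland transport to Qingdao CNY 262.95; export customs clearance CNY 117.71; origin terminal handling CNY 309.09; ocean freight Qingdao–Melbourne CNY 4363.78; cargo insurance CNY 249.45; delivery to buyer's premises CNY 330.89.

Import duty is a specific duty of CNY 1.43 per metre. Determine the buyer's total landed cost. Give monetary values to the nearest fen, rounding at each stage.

Total landed cost: CNY 19767.92

EXW: the seller makes goods available at their premises; the buyer bears all onward costs.
CIF value = EXW price + inland to port + export clearance + origin terminal + freight + insurance = 13983.90 + 262.95 + 117.71 + 309.09 + 4363.78 + 249.45 = 19286.88
Import duty = 105 × 1.43 = 150.15
Buyer bears: inland to port 262.95 + export clearance 117.71 + origin terminal 309.09 + freight 4363.78 + insurance 249.45 + delivery 330.89 + duty 150.15 = 5784.02
Landed cost = invoice 13983.90 + 5784.02 = 19767.92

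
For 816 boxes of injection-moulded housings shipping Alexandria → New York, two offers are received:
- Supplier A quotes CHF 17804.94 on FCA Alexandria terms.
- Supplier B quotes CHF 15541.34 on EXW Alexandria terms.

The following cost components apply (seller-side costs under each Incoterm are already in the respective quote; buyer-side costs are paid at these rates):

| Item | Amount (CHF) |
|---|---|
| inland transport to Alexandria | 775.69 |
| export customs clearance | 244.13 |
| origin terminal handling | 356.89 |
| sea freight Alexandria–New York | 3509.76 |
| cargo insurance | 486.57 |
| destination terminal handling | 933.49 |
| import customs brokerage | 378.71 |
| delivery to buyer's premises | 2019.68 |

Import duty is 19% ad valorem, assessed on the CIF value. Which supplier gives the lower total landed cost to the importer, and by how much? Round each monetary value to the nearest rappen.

Supplier B is cheaper by CHF 1480.10

Supplier A (FCA):
CIF value = FCA price + origin terminal + freight + insurance = 17804.94 + 356.89 + 3509.76 + 486.57 = 22158.16
Import duty = 22158.16 × 19% = 4210.05
Buyer bears (A): 356.89 + 3509.76 + 486.57 + 933.49 + 378.71 + 2019.68 = 7685.10
Landed cost (A) = invoice 17804.94 + 7685.10 + duty 4210.05 = 29700.09
Supplier B (EXW):
CIF value = EXW price + inland to port + export clearance + origin terminal + freight + insurance = 15541.34 + 775.69 + 244.13 + 356.89 + 3509.76 + 486.57 = 20914.38
Import duty = 20914.38 × 19% = 3973.73
Buyer bears (B): 775.69 + 244.13 + 356.89 + 3509.76 + 486.57 + 933.49 + 378.71 + 2019.68 = 8704.92
Landed cost (B) = invoice 15541.34 + 8704.92 + duty 3973.73 = 28219.99
Difference = |29700.09 − 28219.99| = 1480.10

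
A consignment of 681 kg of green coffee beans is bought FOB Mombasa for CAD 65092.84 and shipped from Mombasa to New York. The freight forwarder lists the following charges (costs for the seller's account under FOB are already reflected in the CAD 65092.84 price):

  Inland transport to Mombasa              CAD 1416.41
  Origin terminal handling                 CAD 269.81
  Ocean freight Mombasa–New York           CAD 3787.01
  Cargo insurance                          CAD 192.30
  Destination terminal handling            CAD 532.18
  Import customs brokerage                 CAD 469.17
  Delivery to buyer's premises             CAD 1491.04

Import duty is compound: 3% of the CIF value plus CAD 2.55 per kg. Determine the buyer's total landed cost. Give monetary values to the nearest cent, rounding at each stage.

FOB: the seller bears costs until goods are on board at the origin port; the buyer bears freight, insurance and all costs thereafter.
Already in the invoice (seller's account under FOB): inland to port, origin terminal — exclude.
CIF value = FOB price + freight + insurance = 65092.84 + 3787.01 + 192.30 = 69072.15
Ad valorem component: 69072.15 × 3% = 2072.16
Specific component: 681 × 2.55 = 1736.55
Import duty = 2072.16 + 1736.55 = 3808.71
Buyer bears: freight 3787.01 + insurance 192.30 + destination terminal 532.18 + brokerage 469.17 + delivery 1491.04 + duty 3808.71 = 10280.41
Landed cost = invoice 65092.84 + 10280.41 = 75373.25

Total landed cost: CAD 75373.25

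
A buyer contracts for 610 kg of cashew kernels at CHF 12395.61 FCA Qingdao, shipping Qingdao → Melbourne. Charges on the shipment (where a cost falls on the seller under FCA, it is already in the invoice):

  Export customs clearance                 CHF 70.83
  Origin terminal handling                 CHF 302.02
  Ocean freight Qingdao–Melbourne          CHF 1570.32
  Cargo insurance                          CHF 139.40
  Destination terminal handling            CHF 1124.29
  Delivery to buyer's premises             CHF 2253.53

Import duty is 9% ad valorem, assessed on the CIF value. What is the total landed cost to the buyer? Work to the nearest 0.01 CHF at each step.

FCA: the seller delivers export-cleared goods to the carrier; the buyer bears costs from that point.
Already in the invoice (seller's account under FCA): export clearance — exclude.
CIF value = FCA price + origin terminal + freight + insurance = 12395.61 + 302.02 + 1570.32 + 139.40 = 14407.35
Import duty = 14407.35 × 9% = 1296.66
Buyer bears: origin terminal 302.02 + freight 1570.32 + insurance 139.40 + destination terminal 1124.29 + delivery 2253.53 + duty 1296.66 = 6686.22
Landed cost = invoice 12395.61 + 6686.22 = 19081.83

Total landed cost: CHF 19081.83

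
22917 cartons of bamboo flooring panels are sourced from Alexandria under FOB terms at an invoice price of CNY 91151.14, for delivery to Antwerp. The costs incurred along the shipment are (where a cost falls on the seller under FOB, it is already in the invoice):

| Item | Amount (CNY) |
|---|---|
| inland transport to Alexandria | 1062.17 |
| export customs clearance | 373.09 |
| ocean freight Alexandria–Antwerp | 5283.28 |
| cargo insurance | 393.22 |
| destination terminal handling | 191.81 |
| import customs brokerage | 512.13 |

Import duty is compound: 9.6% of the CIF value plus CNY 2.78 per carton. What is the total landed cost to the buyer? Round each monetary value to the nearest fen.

Total landed cost: CNY 170536.29

FOB: the seller bears costs until goods are on board at the origin port; the buyer bears freight, insurance and all costs thereafter.
Already in the invoice (seller's account under FOB): inland to port, export clearance — exclude.
CIF value = FOB price + freight + insurance = 91151.14 + 5283.28 + 393.22 = 96827.64
Ad valorem component: 96827.64 × 9.6% = 9295.45
Specific component: 22917 × 2.78 = 63709.26
Import duty = 9295.45 + 63709.26 = 73004.71
Buyer bears: freight 5283.28 + insurance 393.22 + destination terminal 191.81 + brokerage 512.13 + duty 73004.71 = 79385.15
Landed cost = invoice 91151.14 + 79385.15 = 170536.29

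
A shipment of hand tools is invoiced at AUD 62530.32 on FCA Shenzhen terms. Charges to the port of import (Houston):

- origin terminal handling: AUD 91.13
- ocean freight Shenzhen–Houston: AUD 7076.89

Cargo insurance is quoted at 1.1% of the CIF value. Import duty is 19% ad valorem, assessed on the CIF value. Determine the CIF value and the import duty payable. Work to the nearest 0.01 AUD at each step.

Let C be the CIF value. C = FCA price + pre-shipment costs + freight + 1.1% × C
C − 1.1% × C = 62530.32 + 91.13 + 7076.89
0.989 × C = 69698.34
C = 69698.34 / 0.989 = 70473.55
Insurance premium = 1.1% × 70473.55 = 775.21
Import duty = 70473.55 × 19% = 13389.97

CIF value: AUD 70473.55; import duty: AUD 13389.97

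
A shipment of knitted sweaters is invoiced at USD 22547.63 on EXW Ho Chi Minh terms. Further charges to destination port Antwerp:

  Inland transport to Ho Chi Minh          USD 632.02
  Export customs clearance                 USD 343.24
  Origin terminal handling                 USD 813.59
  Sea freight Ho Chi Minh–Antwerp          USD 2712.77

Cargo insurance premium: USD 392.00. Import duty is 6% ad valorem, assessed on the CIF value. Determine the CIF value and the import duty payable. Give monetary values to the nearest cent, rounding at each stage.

CIF value: USD 27441.25; import duty: USD 1646.48

CIF = EXW price + pre-shipment costs + freight + insurance
CIF = 22547.63 + 632.02 + 343.24 + 813.59 + 2712.77 + 392.00 = 27441.25
Import duty = 27441.25 × 6% = 1646.48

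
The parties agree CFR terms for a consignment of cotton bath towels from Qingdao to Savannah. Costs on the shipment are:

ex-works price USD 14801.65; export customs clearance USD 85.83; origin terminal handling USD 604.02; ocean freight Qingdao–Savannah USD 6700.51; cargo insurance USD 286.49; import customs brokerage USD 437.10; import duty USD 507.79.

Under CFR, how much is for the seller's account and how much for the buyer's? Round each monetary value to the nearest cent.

CFR: the seller pays costs through ocean freight to the destination port, but not insurance.
Seller's account: goods 14801.65 + export clearance 85.83 + origin terminal 604.02 + freight 6700.51 = 22192.01
Buyer's account: insurance 286.49 + brokerage 437.10 + duty 507.79 = 1231.38

Seller: USD 22192.01; buyer: USD 1231.38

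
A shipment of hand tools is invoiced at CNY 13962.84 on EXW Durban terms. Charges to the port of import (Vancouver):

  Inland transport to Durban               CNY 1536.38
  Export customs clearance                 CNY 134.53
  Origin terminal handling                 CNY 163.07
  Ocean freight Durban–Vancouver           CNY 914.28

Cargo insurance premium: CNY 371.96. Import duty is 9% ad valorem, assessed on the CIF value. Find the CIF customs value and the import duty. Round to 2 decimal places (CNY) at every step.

CIF value: CNY 17083.06; import duty: CNY 1537.48

CIF = EXW price + pre-shipment costs + freight + insurance
CIF = 13962.84 + 1536.38 + 134.53 + 163.07 + 914.28 + 371.96 = 17083.06
Import duty = 17083.06 × 9% = 1537.48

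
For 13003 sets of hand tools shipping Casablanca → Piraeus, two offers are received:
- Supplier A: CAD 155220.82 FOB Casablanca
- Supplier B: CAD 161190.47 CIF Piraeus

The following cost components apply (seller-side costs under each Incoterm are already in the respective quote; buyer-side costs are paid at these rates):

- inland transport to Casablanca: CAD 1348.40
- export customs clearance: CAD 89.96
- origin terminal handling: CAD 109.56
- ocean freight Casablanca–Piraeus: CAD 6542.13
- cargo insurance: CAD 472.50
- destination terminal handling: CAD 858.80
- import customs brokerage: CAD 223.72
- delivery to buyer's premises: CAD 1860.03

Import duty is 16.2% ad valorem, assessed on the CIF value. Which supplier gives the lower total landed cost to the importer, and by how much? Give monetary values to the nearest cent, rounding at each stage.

Supplier A (FOB):
CIF value = FOB price + freight + insurance = 155220.82 + 6542.13 + 472.50 = 162235.45
Import duty = 162235.45 × 16.2% = 26282.14
Buyer bears (A): 6542.13 + 472.50 + 858.80 + 223.72 + 1860.03 = 9957.18
Landed cost (A) = invoice 155220.82 + 9957.18 + duty 26282.14 = 191460.14
Supplier B (CIF):
The CIF price already equals the CIF value: 161190.47
Import duty = 161190.47 × 16.2% = 26112.86
Buyer bears (B): 858.80 + 223.72 + 1860.03 = 2942.55
Landed cost (B) = invoice 161190.47 + 2942.55 + duty 26112.86 = 190245.88
Difference = |191460.14 − 190245.88| = 1214.26

Supplier B is cheaper by CAD 1214.26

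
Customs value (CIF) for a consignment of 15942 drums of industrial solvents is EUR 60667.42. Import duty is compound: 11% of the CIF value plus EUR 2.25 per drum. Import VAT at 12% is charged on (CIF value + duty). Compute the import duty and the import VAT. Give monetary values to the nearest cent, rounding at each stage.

Import duty: EUR 42542.92; import VAT: EUR 12385.24

Ad valorem component: 60667.42 × 11% = 6673.42
Specific component: 15942 × 2.25 = 35869.50
Import duty = 6673.42 + 35869.50 = 42542.92
VAT base = CIF + duty = 60667.42 + 42542.92 = 103210.34
Import VAT = 103210.34 × 12% = 12385.24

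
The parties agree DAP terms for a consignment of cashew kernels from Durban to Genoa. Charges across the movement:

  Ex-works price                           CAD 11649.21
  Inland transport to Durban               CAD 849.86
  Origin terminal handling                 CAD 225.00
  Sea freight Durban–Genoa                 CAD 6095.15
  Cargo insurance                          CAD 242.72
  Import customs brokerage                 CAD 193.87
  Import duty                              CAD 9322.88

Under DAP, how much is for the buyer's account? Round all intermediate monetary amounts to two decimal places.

DAP: the seller bears all costs to the named destination except import duty and clearance.
Seller's account: goods 11649.21 + inland to port 849.86 + origin terminal 225.00 + freight 6095.15 + insurance 242.72 = 19061.94
Buyer's account: brokerage 193.87 + duty 9322.88 = 9516.75

Buyer's account: CAD 9516.75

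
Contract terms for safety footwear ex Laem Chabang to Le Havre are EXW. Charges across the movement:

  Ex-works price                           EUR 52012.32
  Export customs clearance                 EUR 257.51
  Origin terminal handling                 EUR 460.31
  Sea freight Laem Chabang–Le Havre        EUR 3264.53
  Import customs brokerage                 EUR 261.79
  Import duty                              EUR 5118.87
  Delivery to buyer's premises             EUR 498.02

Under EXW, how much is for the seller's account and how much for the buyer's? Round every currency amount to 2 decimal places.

Seller: EUR 52012.32; buyer: EUR 9861.03

EXW: the seller makes goods available at their premises; the buyer bears all onward costs.
Seller's account: goods 52012.32 = 52012.32
Buyer's account: export clearance 257.51 + origin terminal 460.31 + freight 3264.53 + brokerage 261.79 + duty 5118.87 + delivery 498.02 = 9861.03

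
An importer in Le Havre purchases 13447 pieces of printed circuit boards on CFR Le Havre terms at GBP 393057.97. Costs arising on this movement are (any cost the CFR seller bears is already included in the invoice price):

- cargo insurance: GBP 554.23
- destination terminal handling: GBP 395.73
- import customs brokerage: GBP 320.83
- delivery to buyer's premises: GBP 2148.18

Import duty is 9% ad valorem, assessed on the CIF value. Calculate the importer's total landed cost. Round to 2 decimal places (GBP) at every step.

CFR: the seller pays costs through ocean freight to the destination port, but not insurance.
CIF value = CFR price + insurance = 393057.97 + 554.23 = 393612.20
Import duty = 393612.20 × 9% = 35425.10
Buyer bears: insurance 554.23 + destination terminal 395.73 + brokerage 320.83 + delivery 2148.18 + duty 35425.10 = 38844.07
Landed cost = invoice 393057.97 + 38844.07 = 431902.04

Total landed cost: GBP 431902.04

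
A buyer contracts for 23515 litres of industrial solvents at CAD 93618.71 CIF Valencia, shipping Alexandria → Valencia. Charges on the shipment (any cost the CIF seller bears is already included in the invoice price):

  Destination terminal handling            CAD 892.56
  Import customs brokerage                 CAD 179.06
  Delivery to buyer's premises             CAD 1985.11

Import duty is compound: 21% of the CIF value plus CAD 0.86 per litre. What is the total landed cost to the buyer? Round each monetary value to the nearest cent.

CIF: the seller pays costs through ocean freight and marine insurance to the destination port.
The CIF price already equals the CIF value: 93618.71
Ad valorem component: 93618.71 × 21% = 19659.93
Specific component: 23515 × 0.86 = 20222.90
Import duty = 19659.93 + 20222.90 = 39882.83
Buyer bears: destination terminal 892.56 + brokerage 179.06 + delivery 1985.11 + duty 39882.83 = 42939.56
Landed cost = invoice 93618.71 + 42939.56 = 136558.27

Total landed cost: CAD 136558.27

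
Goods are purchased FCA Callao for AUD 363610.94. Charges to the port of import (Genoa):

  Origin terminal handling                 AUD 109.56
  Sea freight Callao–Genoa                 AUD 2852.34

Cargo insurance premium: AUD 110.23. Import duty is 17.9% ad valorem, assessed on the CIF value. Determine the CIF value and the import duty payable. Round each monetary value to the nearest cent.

CIF = FCA price + pre-shipment costs + freight + insurance
CIF = 363610.94 + 109.56 + 2852.34 + 110.23 = 366683.07
Import duty = 366683.07 × 17.9% = 65636.27

CIF value: AUD 366683.07; import duty: AUD 65636.27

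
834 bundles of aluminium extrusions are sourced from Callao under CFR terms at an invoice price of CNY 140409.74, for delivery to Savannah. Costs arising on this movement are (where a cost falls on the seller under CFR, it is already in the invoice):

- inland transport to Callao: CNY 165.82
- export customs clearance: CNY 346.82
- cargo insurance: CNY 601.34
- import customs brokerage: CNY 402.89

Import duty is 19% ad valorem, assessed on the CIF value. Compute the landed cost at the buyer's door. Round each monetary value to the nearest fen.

Total landed cost: CNY 168206.08

CFR: the seller pays costs through ocean freight to the destination port, but not insurance.
Already in the invoice (seller's account under CFR): inland to port, export clearance — exclude.
CIF value = CFR price + insurance = 140409.74 + 601.34 = 141011.08
Import duty = 141011.08 × 19% = 26792.11
Buyer bears: insurance 601.34 + brokerage 402.89 + duty 26792.11 = 27796.34
Landed cost = invoice 140409.74 + 27796.34 = 168206.08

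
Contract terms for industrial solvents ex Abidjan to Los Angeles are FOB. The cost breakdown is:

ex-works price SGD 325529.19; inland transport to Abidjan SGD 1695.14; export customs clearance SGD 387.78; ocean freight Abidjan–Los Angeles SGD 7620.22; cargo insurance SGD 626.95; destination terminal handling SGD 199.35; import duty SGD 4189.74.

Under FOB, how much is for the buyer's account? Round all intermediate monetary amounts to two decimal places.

FOB: the seller bears costs until goods are on board at the origin port; the buyer bears freight, insurance and all costs thereafter.
Seller's account: goods 325529.19 + inland to port 1695.14 + export clearance 387.78 = 327612.11
Buyer's account: freight 7620.22 + insurance 626.95 + destination terminal 199.35 + duty 4189.74 = 12636.26

Buyer's account: SGD 12636.26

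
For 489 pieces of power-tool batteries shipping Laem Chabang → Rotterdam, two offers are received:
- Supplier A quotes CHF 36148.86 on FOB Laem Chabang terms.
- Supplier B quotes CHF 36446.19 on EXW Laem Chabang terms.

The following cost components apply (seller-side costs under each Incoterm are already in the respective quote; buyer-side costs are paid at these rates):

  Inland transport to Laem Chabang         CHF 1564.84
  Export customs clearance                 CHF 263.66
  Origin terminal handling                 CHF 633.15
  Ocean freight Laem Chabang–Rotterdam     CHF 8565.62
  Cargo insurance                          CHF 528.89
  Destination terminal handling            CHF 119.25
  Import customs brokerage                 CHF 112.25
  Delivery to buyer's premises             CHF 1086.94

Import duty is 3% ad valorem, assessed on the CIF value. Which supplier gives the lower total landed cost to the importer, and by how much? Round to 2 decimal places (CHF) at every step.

Supplier A (FOB):
CIF value = FOB price + freight + insurance = 36148.86 + 8565.62 + 528.89 = 45243.37
Import duty = 45243.37 × 3% = 1357.30
Buyer bears (A): 8565.62 + 528.89 + 119.25 + 112.25 + 1086.94 = 10412.95
Landed cost (A) = invoice 36148.86 + 10412.95 + duty 1357.30 = 47919.11
Supplier B (EXW):
CIF value = EXW price + inland to port + export clearance + origin terminal + freight + insurance = 36446.19 + 1564.84 + 263.66 + 633.15 + 8565.62 + 528.89 = 48002.35
Import duty = 48002.35 × 3% = 1440.07
Buyer bears (B): 1564.84 + 263.66 + 633.15 + 8565.62 + 528.89 + 119.25 + 112.25 + 1086.94 = 12874.60
Landed cost (B) = invoice 36446.19 + 12874.60 + duty 1440.07 = 50760.86
Difference = |47919.11 − 50760.86| = 2841.75

Supplier A is cheaper by CHF 2841.75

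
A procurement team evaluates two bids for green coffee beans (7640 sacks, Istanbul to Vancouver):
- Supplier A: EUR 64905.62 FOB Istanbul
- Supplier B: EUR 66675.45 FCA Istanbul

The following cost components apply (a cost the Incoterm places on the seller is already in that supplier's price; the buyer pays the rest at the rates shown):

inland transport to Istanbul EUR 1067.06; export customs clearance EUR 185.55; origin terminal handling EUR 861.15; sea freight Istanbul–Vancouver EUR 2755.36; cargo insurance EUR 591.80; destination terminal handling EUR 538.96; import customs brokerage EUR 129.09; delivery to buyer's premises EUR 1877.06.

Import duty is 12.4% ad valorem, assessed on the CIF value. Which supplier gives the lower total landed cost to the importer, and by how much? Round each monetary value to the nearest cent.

Supplier A is cheaper by EUR 2957.23

Supplier A (FOB):
CIF value = FOB price + freight + insurance = 64905.62 + 2755.36 + 591.80 = 68252.78
Import duty = 68252.78 × 12.4% = 8463.34
Buyer bears (A): 2755.36 + 591.80 + 538.96 + 129.09 + 1877.06 = 5892.27
Landed cost (A) = invoice 64905.62 + 5892.27 + duty 8463.34 = 79261.23
Supplier B (FCA):
CIF value = FCA price + origin terminal + freight + insurance = 66675.45 + 861.15 + 2755.36 + 591.80 = 70883.76
Import duty = 70883.76 × 12.4% = 8789.59
Buyer bears (B): 861.15 + 2755.36 + 591.80 + 538.96 + 129.09 + 1877.06 = 6753.42
Landed cost (B) = invoice 66675.45 + 6753.42 + duty 8789.59 = 82218.46
Difference = |79261.23 − 82218.46| = 2957.23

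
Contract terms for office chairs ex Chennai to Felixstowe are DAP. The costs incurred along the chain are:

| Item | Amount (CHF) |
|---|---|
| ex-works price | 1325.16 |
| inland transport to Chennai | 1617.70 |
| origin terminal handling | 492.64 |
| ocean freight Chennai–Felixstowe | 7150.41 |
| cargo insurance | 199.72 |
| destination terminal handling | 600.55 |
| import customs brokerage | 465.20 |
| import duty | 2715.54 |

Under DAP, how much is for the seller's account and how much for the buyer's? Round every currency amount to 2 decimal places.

DAP: the seller bears all costs to the named destination except import duty and clearance.
Seller's account: goods 1325.16 + inland to port 1617.70 + origin terminal 492.64 + freight 7150.41 + insurance 199.72 + destination terminal 600.55 = 11386.18
Buyer's account: brokerage 465.20 + duty 2715.54 = 3180.74

Seller: CHF 11386.18; buyer: CHF 3180.74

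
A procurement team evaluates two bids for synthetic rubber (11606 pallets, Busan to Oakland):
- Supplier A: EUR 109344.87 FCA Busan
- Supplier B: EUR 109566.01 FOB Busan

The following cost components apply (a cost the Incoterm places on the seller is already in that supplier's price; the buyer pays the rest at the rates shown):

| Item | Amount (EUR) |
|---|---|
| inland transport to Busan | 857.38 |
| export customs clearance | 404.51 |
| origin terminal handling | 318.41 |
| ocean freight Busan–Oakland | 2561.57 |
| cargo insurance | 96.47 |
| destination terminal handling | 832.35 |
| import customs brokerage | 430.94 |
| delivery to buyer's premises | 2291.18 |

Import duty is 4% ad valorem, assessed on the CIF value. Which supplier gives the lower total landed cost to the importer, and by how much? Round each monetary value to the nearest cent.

Supplier B is cheaper by EUR 101.16

Supplier A (FCA):
CIF value = FCA price + origin terminal + freight + insurance = 109344.87 + 318.41 + 2561.57 + 96.47 = 112321.32
Import duty = 112321.32 × 4% = 4492.85
Buyer bears (A): 318.41 + 2561.57 + 96.47 + 832.35 + 430.94 + 2291.18 = 6530.92
Landed cost (A) = invoice 109344.87 + 6530.92 + duty 4492.85 = 120368.64
Supplier B (FOB):
CIF value = FOB price + freight + insurance = 109566.01 + 2561.57 + 96.47 = 112224.05
Import duty = 112224.05 × 4% = 4488.96
Buyer bears (B): 2561.57 + 96.47 + 832.35 + 430.94 + 2291.18 = 6212.51
Landed cost (B) = invoice 109566.01 + 6212.51 + duty 4488.96 = 120267.48
Difference = |120368.64 − 120267.48| = 101.16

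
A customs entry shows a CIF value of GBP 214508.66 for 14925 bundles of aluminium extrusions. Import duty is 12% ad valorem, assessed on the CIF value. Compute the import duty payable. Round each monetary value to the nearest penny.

Import duty: GBP 25741.04

Import duty = 214508.66 × 12% = 25741.04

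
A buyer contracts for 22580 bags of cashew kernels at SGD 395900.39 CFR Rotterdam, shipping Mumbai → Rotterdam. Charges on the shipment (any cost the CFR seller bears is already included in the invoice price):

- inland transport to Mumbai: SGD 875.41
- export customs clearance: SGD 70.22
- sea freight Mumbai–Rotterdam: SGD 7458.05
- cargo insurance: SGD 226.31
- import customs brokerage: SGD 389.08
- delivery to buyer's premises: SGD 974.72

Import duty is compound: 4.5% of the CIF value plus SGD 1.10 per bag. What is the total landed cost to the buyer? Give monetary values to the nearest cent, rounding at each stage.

CFR: the seller pays costs through ocean freight to the destination port, but not insurance.
Already in the invoice (seller's account under CFR): inland to port, export clearance, freight — exclude.
CIF value = CFR price + insurance = 395900.39 + 226.31 = 396126.70
Ad valorem component: 396126.70 × 4.5% = 17825.70
Specific component: 22580 × 1.10 = 24838.00
Import duty = 17825.70 + 24838.00 = 42663.70
Buyer bears: insurance 226.31 + brokerage 389.08 + delivery 974.72 + duty 42663.70 = 44253.81
Landed cost = invoice 395900.39 + 44253.81 = 440154.20

Total landed cost: SGD 440154.20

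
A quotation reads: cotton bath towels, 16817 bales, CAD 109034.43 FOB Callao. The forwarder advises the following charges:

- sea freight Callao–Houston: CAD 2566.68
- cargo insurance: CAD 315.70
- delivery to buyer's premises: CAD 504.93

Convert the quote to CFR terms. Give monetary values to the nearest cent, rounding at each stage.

Not relevant to the conversion: delivery, insurance — on the buyer under both terms; not part of either seller's price.
From FOB to CFR, the seller additionally bears: freight.
CFR price = 109034.43 + 2566.68 = 111601.11

CFR price: CAD 111601.11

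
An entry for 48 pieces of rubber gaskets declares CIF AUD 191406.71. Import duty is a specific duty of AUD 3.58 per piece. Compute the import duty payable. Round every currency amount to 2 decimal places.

Import duty = 48 × 3.58 = 171.84

Import duty: AUD 171.84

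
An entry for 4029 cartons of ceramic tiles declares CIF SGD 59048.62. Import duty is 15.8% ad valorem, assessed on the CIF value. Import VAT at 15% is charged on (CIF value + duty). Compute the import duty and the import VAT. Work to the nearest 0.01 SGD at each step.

Import duty = 59048.62 × 15.8% = 9329.68
VAT base = CIF + duty = 59048.62 + 9329.68 = 68378.30
Import VAT = 68378.30 × 15% = 10256.75

Import duty: SGD 9329.68; import VAT: SGD 10256.75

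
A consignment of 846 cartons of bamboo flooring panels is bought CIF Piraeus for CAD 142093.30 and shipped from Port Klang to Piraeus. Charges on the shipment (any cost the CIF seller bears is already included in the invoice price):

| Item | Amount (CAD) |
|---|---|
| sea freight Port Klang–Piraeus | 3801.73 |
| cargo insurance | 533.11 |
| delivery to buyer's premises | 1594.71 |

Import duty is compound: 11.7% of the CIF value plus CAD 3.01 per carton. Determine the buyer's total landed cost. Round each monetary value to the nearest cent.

Total landed cost: CAD 162859.39

CIF: the seller pays costs through ocean freight and marine insurance to the destination port.
Already in the invoice (seller's account under CIF): freight, insurance — exclude.
The CIF price already equals the CIF value: 142093.30
Ad valorem component: 142093.30 × 11.7% = 16624.92
Specific component: 846 × 3.01 = 2546.46
Import duty = 16624.92 + 2546.46 = 19171.38
Buyer bears: delivery 1594.71 + duty 19171.38 = 20766.09
Landed cost = invoice 142093.30 + 20766.09 = 162859.39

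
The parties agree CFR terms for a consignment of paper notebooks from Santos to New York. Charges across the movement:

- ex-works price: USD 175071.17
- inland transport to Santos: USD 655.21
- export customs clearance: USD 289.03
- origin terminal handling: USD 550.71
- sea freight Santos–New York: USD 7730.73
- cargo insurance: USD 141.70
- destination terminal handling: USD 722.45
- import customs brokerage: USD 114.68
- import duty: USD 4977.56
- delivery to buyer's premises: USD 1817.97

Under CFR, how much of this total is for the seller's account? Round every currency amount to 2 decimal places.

CFR: the seller pays costs through ocean freight to the destination port, but not insurance.
Seller's account: goods 175071.17 + inland to port 655.21 + export clearance 289.03 + origin terminal 550.71 + freight 7730.73 = 184296.85
Buyer's account: insurance 141.70 + destination terminal 722.45 + brokerage 114.68 + duty 4977.56 + delivery 1817.97 = 7774.36

Seller's account: USD 184296.85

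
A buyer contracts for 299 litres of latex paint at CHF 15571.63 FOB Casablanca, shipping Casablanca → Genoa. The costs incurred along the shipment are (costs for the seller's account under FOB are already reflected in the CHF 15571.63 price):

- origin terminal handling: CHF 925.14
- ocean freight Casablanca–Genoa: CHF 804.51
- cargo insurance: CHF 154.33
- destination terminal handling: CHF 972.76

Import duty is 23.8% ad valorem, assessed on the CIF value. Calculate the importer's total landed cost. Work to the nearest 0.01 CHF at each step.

FOB: the seller bears costs until goods are on board at the origin port; the buyer bears freight, insurance and all costs thereafter.
Already in the invoice (seller's account under FOB): origin terminal — exclude.
CIF value = FOB price + freight + insurance = 15571.63 + 804.51 + 154.33 = 16530.47
Import duty = 16530.47 × 23.8% = 3934.25
Buyer bears: freight 804.51 + insurance 154.33 + destination terminal 972.76 + duty 3934.25 = 5865.85
Landed cost = invoice 15571.63 + 5865.85 = 21437.48

Total landed cost: CHF 21437.48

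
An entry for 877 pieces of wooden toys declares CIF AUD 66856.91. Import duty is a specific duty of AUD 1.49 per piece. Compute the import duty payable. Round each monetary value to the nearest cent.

Import duty: AUD 1306.73

Import duty = 877 × 1.49 = 1306.73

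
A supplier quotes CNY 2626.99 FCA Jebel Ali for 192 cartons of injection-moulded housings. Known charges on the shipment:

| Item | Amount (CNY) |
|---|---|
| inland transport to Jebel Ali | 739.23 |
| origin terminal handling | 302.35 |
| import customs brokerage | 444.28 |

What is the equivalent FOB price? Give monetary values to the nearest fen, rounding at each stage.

FOB price: CNY 2929.34

Not relevant to the conversion: inland to port — on the seller under both FCA and FOB; already in the FCA price and stays in the FOB price. brokerage — on the buyer under both terms; not part of either seller's price.
From FCA to FOB, the seller additionally bears: origin terminal.
FOB price = 2626.99 + 302.35 = 2929.34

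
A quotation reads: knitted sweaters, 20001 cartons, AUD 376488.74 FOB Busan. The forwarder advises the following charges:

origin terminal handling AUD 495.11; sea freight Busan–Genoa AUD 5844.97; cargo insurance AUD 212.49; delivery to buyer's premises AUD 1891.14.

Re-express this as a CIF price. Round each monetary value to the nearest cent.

Not relevant to the conversion: origin terminal — on the seller under both FOB and CIF; already in the FOB price and stays in the CIF price. delivery — on the buyer under both terms; not part of either seller's price.
From FOB to CIF, the seller additionally bears: freight, insurance.
CIF price = 376488.74 + 5844.97 + 212.49 = 382546.20

CIF price: AUD 382546.20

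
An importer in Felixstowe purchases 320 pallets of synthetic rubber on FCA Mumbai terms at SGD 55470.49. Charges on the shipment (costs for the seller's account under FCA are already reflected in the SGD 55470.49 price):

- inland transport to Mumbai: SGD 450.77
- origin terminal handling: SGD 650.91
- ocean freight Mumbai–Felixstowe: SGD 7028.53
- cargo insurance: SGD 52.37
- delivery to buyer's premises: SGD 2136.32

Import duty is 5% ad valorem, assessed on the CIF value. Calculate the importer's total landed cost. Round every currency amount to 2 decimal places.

FCA: the seller delivers export-cleared goods to the carrier; the buyer bears costs from that point.
Already in the invoice (seller's account under FCA): inland to port — exclude.
CIF value = FCA price + origin terminal + freight + insurance = 55470.49 + 650.91 + 7028.53 + 52.37 = 63202.30
Import duty = 63202.30 × 5% = 3160.12
Buyer bears: origin terminal 650.91 + freight 7028.53 + insurance 52.37 + delivery 2136.32 + duty 3160.12 = 13028.25
Landed cost = invoice 55470.49 + 13028.25 = 68498.74

Total landed cost: SGD 68498.74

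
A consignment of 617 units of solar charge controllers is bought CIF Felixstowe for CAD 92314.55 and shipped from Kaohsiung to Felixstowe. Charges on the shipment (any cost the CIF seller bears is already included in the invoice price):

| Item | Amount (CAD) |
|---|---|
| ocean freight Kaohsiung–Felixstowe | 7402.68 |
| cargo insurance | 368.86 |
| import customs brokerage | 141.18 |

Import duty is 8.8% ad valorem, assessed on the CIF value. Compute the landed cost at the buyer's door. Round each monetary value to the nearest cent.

Total landed cost: CAD 100579.41

CIF: the seller pays costs through ocean freight and marine insurance to the destination port.
Already in the invoice (seller's account under CIF): freight, insurance — exclude.
The CIF price already equals the CIF value: 92314.55
Import duty = 92314.55 × 8.8% = 8123.68
Buyer bears: brokerage 141.18 + duty 8123.68 = 8264.86
Landed cost = invoice 92314.55 + 8264.86 = 100579.41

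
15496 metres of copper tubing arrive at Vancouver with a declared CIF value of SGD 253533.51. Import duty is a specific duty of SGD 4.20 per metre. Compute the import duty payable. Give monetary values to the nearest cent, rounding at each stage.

Import duty = 15496 × 4.20 = 65083.20

Import duty: SGD 65083.20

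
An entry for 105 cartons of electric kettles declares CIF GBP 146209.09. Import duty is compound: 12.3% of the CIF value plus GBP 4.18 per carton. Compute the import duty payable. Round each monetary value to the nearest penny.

Ad valorem component: 146209.09 × 12.3% = 17983.72
Specific component: 105 × 4.18 = 438.90
Import duty = 17983.72 + 438.90 = 18422.62

Import duty: GBP 18422.62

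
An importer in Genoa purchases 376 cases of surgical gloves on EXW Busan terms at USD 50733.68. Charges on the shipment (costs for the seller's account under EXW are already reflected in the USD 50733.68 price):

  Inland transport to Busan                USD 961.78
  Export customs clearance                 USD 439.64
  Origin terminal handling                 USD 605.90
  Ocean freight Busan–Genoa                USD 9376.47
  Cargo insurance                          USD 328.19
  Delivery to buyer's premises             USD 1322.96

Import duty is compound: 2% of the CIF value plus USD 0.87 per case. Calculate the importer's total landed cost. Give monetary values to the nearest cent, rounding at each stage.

EXW: the seller makes goods available at their premises; the buyer bears all onward costs.
CIF value = EXW price + inland to port + export clearance + origin terminal + freight + insurance = 50733.68 + 961.78 + 439.64 + 605.90 + 9376.47 + 328.19 = 62445.66
Ad valorem component: 62445.66 × 2% = 1248.91
Specific component: 376 × 0.87 = 327.12
Import duty = 1248.91 + 327.12 = 1576.03
Buyer bears: inland to port 961.78 + export clearance 439.64 + origin terminal 605.90 + freight 9376.47 + insurance 328.19 + delivery 1322.96 + duty 1576.03 = 14610.97
Landed cost = invoice 50733.68 + 14610.97 = 65344.65

Total landed cost: USD 65344.65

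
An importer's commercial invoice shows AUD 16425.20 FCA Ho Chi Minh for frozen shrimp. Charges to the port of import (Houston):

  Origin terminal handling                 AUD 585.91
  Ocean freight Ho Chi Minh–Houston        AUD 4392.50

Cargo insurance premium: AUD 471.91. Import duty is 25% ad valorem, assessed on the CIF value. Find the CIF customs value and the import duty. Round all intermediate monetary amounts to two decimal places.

CIF = FCA price + pre-shipment costs + freight + insurance
CIF = 16425.20 + 585.91 + 4392.50 + 471.91 = 21875.52
Import duty = 21875.52 × 25% = 5468.88

CIF value: AUD 21875.52; import duty: AUD 5468.88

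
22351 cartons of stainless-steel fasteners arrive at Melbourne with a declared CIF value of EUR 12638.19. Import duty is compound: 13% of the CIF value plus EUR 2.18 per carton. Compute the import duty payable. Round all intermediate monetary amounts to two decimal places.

Ad valorem component: 12638.19 × 13% = 1642.96
Specific component: 22351 × 2.18 = 48725.18
Import duty = 1642.96 + 48725.18 = 50368.14

Import duty: EUR 50368.14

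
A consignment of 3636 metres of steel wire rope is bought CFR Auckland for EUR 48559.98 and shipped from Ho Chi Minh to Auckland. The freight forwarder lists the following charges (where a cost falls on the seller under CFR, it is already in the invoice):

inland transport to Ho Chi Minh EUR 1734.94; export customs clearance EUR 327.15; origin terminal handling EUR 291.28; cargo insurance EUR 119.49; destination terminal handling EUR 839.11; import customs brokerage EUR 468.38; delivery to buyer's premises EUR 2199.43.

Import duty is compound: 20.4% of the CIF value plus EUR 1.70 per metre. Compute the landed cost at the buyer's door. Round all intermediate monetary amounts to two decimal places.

Total landed cost: EUR 68298.20

CFR: the seller pays costs through ocean freight to the destination port, but not insurance.
Already in the invoice (seller's account under CFR): inland to port, export clearance, origin terminal — exclude.
CIF value = CFR price + insurance = 48559.98 + 119.49 = 48679.47
Ad valorem component: 48679.47 × 20.4% = 9930.61
Specific component: 3636 × 1.70 = 6181.20
Import duty = 9930.61 + 6181.20 = 16111.81
Buyer bears: insurance 119.49 + destination terminal 839.11 + brokerage 468.38 + delivery 2199.43 + duty 16111.81 = 19738.22
Landed cost = invoice 48559.98 + 19738.22 = 68298.20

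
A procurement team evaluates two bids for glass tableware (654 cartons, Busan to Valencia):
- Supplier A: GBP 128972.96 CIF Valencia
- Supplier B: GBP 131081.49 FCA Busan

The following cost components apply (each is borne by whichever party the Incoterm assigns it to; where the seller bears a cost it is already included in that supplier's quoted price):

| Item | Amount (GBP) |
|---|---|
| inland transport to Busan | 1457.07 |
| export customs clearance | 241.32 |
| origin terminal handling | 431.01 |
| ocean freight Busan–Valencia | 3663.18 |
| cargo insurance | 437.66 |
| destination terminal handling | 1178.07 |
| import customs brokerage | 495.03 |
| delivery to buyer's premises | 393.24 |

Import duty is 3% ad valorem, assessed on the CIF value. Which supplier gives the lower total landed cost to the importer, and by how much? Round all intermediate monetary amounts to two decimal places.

Supplier A (CIF):
The CIF price already equals the CIF value: 128972.96
Import duty = 128972.96 × 3% = 3869.19
Buyer bears (A): 1178.07 + 495.03 + 393.24 = 2066.34
Landed cost (A) = invoice 128972.96 + 2066.34 + duty 3869.19 = 134908.49
Supplier B (FCA):
CIF value = FCA price + origin terminal + freight + insurance = 131081.49 + 431.01 + 3663.18 + 437.66 = 135613.34
Import duty = 135613.34 × 3% = 4068.40
Buyer bears (B): 431.01 + 3663.18 + 437.66 + 1178.07 + 495.03 + 393.24 = 6598.19
Landed cost (B) = invoice 131081.49 + 6598.19 + duty 4068.40 = 141748.08
Difference = |134908.49 − 141748.08| = 6839.59

Supplier A is cheaper by GBP 6839.59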